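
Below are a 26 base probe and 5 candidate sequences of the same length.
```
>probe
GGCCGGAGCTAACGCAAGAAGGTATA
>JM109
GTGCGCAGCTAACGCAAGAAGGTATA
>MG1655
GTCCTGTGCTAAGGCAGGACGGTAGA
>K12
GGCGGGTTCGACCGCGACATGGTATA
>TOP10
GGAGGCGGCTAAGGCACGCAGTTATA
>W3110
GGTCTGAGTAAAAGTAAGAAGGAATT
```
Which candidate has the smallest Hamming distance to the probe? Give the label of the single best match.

JM109

JM109 differs at 3 bases; MG1655 differs at 7 bases; K12 differs at 8 bases; TOP10 differs at 8 bases; W3110 differs at 8 bases. The closest is JM109.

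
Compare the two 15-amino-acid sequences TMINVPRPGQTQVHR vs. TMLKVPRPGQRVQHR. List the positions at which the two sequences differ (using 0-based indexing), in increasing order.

2, 3, 10, 11, 12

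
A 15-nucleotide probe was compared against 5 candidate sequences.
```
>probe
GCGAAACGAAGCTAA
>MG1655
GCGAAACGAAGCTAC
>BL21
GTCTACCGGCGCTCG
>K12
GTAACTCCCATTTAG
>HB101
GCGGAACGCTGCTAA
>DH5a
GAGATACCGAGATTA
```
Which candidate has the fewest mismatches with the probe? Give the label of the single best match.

Hamming distances to probe — MG1655: 1; BL21: 8; K12: 9; HB101: 3; DH5a: 6.
Smallest is MG1655 with 1 mismatch.

MG1655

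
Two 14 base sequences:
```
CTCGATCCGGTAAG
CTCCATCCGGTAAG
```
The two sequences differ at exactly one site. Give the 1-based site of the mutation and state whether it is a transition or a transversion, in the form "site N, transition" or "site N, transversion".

The sequences differ only at site 4: G→C (purine→pyrimidine), a transversion.

site 4, transversion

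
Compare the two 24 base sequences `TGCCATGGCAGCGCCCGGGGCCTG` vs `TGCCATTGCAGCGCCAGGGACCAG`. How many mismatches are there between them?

Mismatches (1-based): position 7: G→T; position 16: C→A; position 20: G→A; position 23: T→A.

4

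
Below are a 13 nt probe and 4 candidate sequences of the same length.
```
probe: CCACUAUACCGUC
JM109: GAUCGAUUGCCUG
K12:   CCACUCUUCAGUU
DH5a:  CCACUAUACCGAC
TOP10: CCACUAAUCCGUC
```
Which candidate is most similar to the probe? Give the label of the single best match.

DH5a

JM109 differs at 8 positions; K12 differs at 4 positions; DH5a differs at 1 position; TOP10 differs at 2 positions. The closest is DH5a.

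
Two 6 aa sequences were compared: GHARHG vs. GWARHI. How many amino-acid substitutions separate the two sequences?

2

Comparing position by position, 2 positions differ: 2 (H/W), 6 (G/I).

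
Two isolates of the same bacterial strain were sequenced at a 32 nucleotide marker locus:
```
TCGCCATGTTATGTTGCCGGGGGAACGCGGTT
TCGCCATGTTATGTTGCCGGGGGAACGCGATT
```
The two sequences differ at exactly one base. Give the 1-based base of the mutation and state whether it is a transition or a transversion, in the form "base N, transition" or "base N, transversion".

The sequences differ only at base 30: G→A (purine→purine), a transition.

base 30, transition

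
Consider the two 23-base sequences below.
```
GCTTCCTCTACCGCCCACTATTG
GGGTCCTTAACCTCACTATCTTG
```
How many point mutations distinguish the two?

9

The sequences differ at sites 2, 3, 8, 9, 13, 15, 17, 18, 20 (1-based) — 9 in total.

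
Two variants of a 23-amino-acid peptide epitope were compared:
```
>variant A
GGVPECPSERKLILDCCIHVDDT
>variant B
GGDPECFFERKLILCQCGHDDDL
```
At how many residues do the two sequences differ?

8

Comparing position by position, 8 residues differ: 3 (V/D), 7 (P/F), 8 (S/F), 15 (D/C), 16 (C/Q), 18 (I/G), 20 (V/D), 23 (T/L).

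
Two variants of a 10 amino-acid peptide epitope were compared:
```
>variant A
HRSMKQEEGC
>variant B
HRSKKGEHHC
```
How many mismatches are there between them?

Mismatches (1-based): position 4: M→K; position 6: Q→G; position 8: E→H; position 9: G→H.

4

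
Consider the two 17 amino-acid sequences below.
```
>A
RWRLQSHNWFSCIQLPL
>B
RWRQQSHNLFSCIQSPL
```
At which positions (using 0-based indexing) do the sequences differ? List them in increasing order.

3, 8, 14

Scanning 0-based: 3: L/Q; 8: W/L; 14: L/S.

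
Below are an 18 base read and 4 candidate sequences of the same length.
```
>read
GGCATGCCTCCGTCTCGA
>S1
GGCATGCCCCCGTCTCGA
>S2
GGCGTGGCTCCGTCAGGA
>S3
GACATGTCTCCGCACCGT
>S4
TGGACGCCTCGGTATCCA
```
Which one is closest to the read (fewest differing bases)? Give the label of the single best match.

S1

Hamming distances to read — S1: 1; S2: 4; S3: 6; S4: 6.
Smallest is S1 with 1 mismatch.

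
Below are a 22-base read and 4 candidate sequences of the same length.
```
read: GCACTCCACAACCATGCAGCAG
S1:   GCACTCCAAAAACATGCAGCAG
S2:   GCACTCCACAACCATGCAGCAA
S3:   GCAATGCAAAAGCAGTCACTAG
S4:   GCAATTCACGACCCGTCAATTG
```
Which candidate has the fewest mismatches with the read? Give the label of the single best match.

S1 differs at 2 sites; S2 differs at 1 site; S3 differs at 8 sites; S4 differs at 9 sites. The closest is S2.

S2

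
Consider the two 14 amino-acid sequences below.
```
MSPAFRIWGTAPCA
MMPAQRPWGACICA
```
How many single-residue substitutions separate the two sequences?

6

Mismatches (1-based): residue 2: S→M; residue 5: F→Q; residue 7: I→P; residue 10: T→A; residue 11: A→C; residue 12: P→I.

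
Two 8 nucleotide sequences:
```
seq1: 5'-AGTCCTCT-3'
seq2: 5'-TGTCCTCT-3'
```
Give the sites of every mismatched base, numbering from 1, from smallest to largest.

Differences at site 1 (A→T).

1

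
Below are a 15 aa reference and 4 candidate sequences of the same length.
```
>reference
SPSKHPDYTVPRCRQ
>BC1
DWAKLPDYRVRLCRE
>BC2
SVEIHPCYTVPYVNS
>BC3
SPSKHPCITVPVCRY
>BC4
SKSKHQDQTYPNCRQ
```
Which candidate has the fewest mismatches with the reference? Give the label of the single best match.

BC1 differs at 8 positions; BC2 differs at 8 positions; BC3 differs at 4 positions; BC4 differs at 5 positions. The closest is BC3.

BC3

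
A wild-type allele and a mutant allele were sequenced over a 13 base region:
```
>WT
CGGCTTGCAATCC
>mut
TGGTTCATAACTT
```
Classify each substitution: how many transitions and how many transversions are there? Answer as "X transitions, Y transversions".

8 transitions, 0 transversions

Mismatches (1-based):
site 1: C→T (pyrimidine→pyrimidine, transition)
site 4: C→T (pyrimidine→pyrimidine, transition)
site 6: T→C (pyrimidine→pyrimidine, transition)
site 7: G→A (purine→purine, transition)
site 8: C→T (pyrimidine→pyrimidine, transition)
site 11: T→C (pyrimidine→pyrimidine, transition)
site 12: C→T (pyrimidine→pyrimidine, transition)
site 13: C→T (pyrimidine→pyrimidine, transition)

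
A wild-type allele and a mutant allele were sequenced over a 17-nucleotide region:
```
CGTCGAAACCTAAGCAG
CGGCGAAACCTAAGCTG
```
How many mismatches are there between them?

Comparing position by position, 2 sites differ: 3 (T/G), 16 (A/T).

2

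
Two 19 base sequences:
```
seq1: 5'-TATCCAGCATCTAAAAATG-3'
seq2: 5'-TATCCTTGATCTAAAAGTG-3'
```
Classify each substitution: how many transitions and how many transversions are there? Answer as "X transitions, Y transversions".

1 transition, 3 transversions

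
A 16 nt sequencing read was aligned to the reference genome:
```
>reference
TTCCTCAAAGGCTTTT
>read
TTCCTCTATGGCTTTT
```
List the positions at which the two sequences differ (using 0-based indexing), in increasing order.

6, 8

Scanning 0-based: 6: A/T; 8: A/T.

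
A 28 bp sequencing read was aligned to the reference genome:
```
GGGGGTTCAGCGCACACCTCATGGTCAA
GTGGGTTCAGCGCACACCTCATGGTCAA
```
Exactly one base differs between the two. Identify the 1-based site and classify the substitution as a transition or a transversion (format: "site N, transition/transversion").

site 2, transversion

The sequences differ only at site 2: G→T (purine→pyrimidine), a transversion.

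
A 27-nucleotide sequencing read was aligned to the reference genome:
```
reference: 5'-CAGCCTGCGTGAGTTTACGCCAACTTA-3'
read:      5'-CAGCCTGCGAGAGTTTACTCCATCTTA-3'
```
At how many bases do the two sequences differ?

3

Comparing position by position, 3 bases differ: 10 (T/A), 19 (G/T), 23 (A/T).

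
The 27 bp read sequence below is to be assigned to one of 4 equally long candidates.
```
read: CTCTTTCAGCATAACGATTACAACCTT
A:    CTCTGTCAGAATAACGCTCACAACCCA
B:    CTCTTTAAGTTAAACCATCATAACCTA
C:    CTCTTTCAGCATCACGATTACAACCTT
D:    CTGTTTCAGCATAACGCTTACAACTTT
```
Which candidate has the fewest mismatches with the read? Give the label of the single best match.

C

A differs at 6 positions; B differs at 8 positions; C differs at 1 position; D differs at 3 positions. The closest is C.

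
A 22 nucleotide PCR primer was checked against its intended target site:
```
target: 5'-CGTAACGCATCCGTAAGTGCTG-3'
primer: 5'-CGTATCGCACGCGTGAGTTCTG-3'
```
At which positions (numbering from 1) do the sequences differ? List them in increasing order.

5, 10, 11, 15, 19

Differences at position 5 (A→T), position 10 (T→C), position 11 (C→G), position 15 (A→G), position 19 (G→T).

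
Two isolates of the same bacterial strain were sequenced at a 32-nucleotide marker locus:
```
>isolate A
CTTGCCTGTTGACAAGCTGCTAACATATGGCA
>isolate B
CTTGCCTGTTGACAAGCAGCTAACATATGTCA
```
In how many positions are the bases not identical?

2

Comparing position by position, 2 positions differ: 18 (T/A), 30 (G/T).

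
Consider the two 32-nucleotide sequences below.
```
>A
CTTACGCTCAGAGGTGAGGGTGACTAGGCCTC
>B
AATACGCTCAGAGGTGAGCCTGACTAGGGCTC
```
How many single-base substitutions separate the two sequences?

5

Mismatches (1-based): site 1: C→A; site 2: T→A; site 19: G→C; site 20: G→C; site 29: C→G.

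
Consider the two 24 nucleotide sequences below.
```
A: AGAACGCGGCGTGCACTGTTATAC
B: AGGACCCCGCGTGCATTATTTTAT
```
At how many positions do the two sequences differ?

7

The sequences differ at positions 3, 6, 8, 16, 18, 21, 24 (1-based) — 7 in total.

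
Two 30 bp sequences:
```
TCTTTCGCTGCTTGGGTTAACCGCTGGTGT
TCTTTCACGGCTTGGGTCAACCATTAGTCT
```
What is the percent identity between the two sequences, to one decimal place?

Mismatches at positions 7, 9, 18, 23, 24, 26, 29 (1-based): 7 of 30.
Identical positions: 23/30 = 76.67% → 76.7%.

76.7%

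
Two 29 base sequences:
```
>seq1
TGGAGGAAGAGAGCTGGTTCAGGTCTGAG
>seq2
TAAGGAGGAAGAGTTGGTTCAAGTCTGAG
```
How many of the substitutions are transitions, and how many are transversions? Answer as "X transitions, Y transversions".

Mismatches (1-based):
site 2: G→A (purine→purine, transition)
site 3: G→A (purine→purine, transition)
site 4: A→G (purine→purine, transition)
site 6: G→A (purine→purine, transition)
site 7: A→G (purine→purine, transition)
site 8: A→G (purine→purine, transition)
site 9: G→A (purine→purine, transition)
site 14: C→T (pyrimidine→pyrimidine, transition)
site 22: G→A (purine→purine, transition)

9 transitions, 0 transversions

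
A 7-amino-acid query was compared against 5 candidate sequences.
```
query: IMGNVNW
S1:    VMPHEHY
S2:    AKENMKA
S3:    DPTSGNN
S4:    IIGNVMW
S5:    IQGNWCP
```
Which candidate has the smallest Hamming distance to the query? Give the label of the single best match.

S1 differs at 6 positions; S2 differs at 6 positions; S3 differs at 6 positions; S4 differs at 2 positions; S5 differs at 4 positions. The closest is S4.

S4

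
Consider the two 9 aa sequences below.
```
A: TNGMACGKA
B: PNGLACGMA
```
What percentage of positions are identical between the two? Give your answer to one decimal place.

66.7%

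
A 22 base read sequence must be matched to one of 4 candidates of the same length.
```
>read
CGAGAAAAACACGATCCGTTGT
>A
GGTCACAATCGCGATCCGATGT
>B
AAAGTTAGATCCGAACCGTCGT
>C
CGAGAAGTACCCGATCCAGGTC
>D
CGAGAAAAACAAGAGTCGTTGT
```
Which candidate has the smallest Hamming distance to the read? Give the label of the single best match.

A differs at 7 positions; B differs at 9 positions; C differs at 8 positions; D differs at 3 positions. The closest is D.

D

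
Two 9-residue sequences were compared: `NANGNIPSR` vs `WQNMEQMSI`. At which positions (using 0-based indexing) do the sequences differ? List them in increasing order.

0, 1, 3, 4, 5, 6, 8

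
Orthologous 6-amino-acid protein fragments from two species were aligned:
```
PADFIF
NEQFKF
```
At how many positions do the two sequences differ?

4

Comparing position by position, 4 positions differ: 1 (P/N), 2 (A/E), 3 (D/Q), 5 (I/K).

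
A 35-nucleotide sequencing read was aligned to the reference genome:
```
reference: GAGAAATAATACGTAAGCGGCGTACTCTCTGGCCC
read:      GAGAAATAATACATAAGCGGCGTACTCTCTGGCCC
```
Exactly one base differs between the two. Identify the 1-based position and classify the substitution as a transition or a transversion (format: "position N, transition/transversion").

position 13, transition

Position 13 changes G→A. G is a purine and A is a purine, so this is a transition.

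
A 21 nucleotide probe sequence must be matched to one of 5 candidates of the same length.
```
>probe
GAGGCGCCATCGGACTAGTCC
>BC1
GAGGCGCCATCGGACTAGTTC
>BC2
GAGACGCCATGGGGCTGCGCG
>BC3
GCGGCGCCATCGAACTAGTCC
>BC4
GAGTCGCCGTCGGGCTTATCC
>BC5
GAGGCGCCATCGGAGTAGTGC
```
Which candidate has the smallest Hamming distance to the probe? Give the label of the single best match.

BC1

Hamming distances to probe — BC1: 1; BC2: 7; BC3: 2; BC4: 5; BC5: 2.
Smallest is BC1 with 1 mismatch.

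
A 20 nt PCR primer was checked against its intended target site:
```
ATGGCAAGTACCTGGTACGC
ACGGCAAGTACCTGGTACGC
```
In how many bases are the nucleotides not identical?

1

Mismatches (1-based): base 2: T→C.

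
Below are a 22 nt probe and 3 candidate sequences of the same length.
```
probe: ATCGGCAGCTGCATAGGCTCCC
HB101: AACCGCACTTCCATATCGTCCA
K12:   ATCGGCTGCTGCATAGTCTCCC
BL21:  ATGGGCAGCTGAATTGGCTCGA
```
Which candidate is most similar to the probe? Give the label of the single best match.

K12

Hamming distances to probe — HB101: 9; K12: 2; BL21: 5.
Smallest is K12 with 2 mismatches.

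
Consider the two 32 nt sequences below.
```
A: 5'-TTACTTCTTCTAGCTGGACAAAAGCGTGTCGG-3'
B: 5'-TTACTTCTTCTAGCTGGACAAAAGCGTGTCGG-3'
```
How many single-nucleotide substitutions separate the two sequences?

The two sequences are identical at every position.

0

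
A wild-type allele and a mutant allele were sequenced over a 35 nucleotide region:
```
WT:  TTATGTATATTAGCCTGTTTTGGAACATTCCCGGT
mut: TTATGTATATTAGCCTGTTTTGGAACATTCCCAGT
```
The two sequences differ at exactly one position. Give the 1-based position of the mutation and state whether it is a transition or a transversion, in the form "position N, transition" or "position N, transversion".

position 33, transition

Position 33 changes G→A. G is a purine and A is a purine, so this is a transition.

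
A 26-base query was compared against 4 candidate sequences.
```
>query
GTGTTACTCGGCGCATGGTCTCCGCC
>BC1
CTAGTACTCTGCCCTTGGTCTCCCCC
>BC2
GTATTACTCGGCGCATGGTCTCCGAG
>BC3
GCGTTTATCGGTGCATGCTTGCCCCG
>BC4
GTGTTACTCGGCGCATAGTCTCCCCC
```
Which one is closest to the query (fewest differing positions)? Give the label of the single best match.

BC4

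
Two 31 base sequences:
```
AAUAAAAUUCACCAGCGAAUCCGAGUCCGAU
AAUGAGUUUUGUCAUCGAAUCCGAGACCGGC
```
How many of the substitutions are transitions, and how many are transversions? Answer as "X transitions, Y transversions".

Transitions (purine↔purine or pyrimidine↔pyrimidine): 4 A→G, 6 A→G, 10 C→U, 11 A→G, 12 C→U, 30 A→G, 31 U→C.
Transversions (purine↔pyrimidine): 7 A→U, 15 G→U, 26 U→A.

7 transitions, 3 transversions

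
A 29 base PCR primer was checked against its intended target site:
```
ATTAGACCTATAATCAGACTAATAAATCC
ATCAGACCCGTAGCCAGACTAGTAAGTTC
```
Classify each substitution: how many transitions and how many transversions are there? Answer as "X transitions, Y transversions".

8 transitions, 0 transversions

Transitions (purine↔purine or pyrimidine↔pyrimidine): 3 T→C, 9 T→C, 10 A→G, 13 A→G, 14 T→C, 22 A→G, 26 A→G, 28 C→T.
Transversions (purine↔pyrimidine): none.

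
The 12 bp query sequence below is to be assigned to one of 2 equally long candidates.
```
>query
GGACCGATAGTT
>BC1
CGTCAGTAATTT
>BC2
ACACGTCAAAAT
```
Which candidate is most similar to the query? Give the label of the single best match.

BC1 differs at 6 sites; BC2 differs at 8 sites. The closest is BC1.

BC1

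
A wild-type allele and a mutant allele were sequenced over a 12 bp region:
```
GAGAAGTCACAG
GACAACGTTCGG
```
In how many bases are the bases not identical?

6

Mismatches (1-based): base 3: G→C; base 6: G→C; base 7: T→G; base 8: C→T; base 9: A→T; base 11: A→G.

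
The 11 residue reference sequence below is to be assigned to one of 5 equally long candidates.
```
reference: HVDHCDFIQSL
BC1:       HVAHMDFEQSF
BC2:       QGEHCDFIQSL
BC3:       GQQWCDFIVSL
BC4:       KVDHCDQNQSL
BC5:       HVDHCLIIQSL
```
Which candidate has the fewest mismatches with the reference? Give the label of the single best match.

BC5

Hamming distances to reference — BC1: 4; BC2: 3; BC3: 5; BC4: 3; BC5: 2.
Smallest is BC5 with 2 mismatches.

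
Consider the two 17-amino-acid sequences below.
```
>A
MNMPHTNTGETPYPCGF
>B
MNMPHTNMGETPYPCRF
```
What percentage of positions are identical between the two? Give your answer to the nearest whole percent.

Mismatches at positions 8, 16 (1-based): 2 of 17.
Identical positions: 15/17 = 88.24% → 88%.

88%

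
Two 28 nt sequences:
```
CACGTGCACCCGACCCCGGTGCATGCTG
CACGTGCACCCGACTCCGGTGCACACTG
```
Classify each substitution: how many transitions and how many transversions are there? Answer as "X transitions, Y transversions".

3 transitions, 0 transversions

Transitions (purine↔purine or pyrimidine↔pyrimidine): 15 C→T, 24 T→C, 25 G→A.
Transversions (purine↔pyrimidine): none.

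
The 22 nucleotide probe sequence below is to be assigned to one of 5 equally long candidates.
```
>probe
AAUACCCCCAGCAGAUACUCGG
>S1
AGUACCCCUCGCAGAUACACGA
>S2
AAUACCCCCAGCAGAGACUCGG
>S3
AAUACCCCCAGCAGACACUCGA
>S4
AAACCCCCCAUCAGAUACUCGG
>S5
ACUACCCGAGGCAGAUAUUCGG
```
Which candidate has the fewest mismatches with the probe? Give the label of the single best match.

Hamming distances to probe — S1: 5; S2: 1; S3: 2; S4: 3; S5: 5.
Smallest is S2 with 1 mismatch.

S2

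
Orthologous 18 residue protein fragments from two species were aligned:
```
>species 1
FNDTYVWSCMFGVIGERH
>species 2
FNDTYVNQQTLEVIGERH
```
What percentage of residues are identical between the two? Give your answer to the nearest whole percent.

Mismatches at positions 7, 8, 9, 10, 11, 12 (1-based): 6 of 18.
Identical positions: 12/18 = 66.67% → 67%.

67%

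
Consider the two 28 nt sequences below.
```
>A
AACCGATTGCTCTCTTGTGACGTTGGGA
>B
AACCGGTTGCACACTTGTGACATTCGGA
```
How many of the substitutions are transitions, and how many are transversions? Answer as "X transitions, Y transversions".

2 transitions, 3 transversions

Transitions (purine↔purine or pyrimidine↔pyrimidine): 6 A→G, 22 G→A.
Transversions (purine↔pyrimidine): 11 T→A, 13 T→A, 25 G→C.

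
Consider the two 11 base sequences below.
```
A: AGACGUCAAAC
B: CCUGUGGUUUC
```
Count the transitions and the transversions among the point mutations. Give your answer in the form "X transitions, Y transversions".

0 transitions, 10 transversions

Transitions (purine↔purine or pyrimidine↔pyrimidine): none.
Transversions (purine↔pyrimidine): 1 A→C, 2 G→C, 3 A→U, 4 C→G, 5 G→U, 6 U→G, 7 C→G, 8 A→U, 9 A→U, 10 A→U.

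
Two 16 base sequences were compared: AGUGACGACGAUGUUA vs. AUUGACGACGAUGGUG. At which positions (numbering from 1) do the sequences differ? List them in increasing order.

Scanning 1-based: 2: G/U; 14: U/G; 16: A/G.

2, 14, 16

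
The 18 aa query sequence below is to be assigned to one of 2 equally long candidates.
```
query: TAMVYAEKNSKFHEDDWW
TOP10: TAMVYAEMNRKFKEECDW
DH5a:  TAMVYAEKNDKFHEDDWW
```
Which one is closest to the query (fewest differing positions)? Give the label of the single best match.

DH5a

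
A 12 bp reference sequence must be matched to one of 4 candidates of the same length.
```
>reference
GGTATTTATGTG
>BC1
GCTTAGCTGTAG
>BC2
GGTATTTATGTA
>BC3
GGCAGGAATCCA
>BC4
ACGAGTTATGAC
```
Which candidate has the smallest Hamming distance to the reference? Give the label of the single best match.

Hamming distances to reference — BC1: 9; BC2: 1; BC3: 7; BC4: 6.
Smallest is BC2 with 1 mismatch.

BC2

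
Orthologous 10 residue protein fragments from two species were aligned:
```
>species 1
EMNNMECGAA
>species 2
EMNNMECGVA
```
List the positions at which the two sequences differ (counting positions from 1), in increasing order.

9

Scanning 1-based: 9: A/V.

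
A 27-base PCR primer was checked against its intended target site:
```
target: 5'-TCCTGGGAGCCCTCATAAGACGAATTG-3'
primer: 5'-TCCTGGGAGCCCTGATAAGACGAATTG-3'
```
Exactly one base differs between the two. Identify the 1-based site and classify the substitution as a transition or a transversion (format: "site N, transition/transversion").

site 14, transversion

The sequences differ only at site 14: C→G (pyrimidine→purine), a transversion.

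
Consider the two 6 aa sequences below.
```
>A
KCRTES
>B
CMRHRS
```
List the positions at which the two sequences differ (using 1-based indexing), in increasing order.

1, 2, 4, 5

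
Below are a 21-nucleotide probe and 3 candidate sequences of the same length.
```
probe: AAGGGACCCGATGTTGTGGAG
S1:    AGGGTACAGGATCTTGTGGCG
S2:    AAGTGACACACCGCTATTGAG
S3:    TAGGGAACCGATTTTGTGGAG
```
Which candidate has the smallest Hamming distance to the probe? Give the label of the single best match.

S3

Hamming distances to probe — S1: 6; S2: 8; S3: 3.
Smallest is S3 with 3 mismatches.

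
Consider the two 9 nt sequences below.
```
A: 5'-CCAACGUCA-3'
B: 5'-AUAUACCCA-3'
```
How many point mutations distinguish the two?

6

Comparing position by position, 6 positions differ: 1 (C/A), 2 (C/U), 4 (A/U), 5 (C/A), 6 (G/C), 7 (U/C).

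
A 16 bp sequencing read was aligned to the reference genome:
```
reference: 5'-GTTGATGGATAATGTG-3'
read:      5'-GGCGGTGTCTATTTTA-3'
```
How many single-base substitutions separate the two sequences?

8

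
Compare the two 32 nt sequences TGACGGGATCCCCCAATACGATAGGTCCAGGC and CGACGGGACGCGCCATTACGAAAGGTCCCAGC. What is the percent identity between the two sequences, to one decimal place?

Mismatches at positions 1, 9, 10, 12, 16, 22, 29, 30 (1-based): 8 of 32.
Identical positions: 24/32 = 75% → 75.0%.

75.0%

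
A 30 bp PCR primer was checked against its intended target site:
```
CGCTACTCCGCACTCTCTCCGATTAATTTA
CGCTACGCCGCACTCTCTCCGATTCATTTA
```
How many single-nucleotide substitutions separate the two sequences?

The sequences differ at positions 7, 25 (1-based) — 2 in total.

2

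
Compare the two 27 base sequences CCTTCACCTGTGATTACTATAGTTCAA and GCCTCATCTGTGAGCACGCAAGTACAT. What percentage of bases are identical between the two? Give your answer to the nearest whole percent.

63%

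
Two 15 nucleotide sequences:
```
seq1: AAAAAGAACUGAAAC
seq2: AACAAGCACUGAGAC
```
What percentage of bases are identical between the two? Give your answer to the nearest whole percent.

80%

Mismatches at positions 3, 7, 13 (1-based): 3 of 15.
Identical positions: 12/15 = 80% → 80%.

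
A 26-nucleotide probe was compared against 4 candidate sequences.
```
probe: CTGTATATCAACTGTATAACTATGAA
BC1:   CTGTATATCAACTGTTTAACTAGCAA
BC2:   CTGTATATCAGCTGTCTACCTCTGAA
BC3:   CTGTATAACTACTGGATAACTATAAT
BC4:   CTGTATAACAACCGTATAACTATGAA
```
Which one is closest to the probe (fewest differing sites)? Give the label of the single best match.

BC4

BC1 differs at 3 sites; BC2 differs at 4 sites; BC3 differs at 5 sites; BC4 differs at 2 sites. The closest is BC4.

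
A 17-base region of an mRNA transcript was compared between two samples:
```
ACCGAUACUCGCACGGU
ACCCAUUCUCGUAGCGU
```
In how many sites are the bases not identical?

5

Mismatches (1-based): site 4: G→C; site 7: A→U; site 12: C→U; site 14: C→G; site 15: G→C.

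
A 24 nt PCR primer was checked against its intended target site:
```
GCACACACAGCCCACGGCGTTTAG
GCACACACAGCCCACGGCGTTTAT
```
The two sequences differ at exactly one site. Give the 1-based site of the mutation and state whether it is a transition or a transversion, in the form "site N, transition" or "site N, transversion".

Site 24 changes G→T. G is a purine and T is a pyrimidine, so this is a transversion.

site 24, transversion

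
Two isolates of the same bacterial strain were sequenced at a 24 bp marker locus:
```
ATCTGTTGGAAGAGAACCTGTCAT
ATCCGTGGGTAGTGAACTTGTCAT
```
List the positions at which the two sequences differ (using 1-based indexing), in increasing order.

4, 7, 10, 13, 18

Scanning 1-based: 4: T/C; 7: T/G; 10: A/T; 13: A/T; 18: C/T.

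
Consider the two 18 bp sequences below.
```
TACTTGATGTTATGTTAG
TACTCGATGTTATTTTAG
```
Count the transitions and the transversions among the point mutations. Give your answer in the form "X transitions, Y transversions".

Mismatches (1-based):
position 5: T→C (pyrimidine→pyrimidine, transition)
position 14: G→T (purine→pyrimidine, transversion)

1 transition, 1 transversion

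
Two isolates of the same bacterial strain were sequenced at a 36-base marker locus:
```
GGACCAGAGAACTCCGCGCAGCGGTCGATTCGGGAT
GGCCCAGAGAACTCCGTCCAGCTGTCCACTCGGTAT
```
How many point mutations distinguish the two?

7

The sequences differ at sites 3, 17, 18, 23, 27, 29, 34 (1-based) — 7 in total.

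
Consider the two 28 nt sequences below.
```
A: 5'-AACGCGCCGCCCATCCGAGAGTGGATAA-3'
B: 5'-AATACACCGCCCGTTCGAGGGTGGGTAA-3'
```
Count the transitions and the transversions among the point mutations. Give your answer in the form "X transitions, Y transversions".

Transitions (purine↔purine or pyrimidine↔pyrimidine): 3 C→T, 4 G→A, 6 G→A, 13 A→G, 15 C→T, 20 A→G, 25 A→G.
Transversions (purine↔pyrimidine): none.

7 transitions, 0 transversions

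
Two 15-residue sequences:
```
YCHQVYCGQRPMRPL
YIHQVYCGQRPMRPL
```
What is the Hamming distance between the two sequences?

The sequences differ at positions 2 (1-based) — 1 in total.

1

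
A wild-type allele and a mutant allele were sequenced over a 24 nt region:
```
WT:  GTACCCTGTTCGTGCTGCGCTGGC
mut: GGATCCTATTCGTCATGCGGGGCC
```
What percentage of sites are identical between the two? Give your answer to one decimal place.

66.7%

Mismatches at positions 2, 4, 8, 14, 15, 20, 21, 23 (1-based): 8 of 24.
Identical positions: 16/24 = 66.67% → 66.7%.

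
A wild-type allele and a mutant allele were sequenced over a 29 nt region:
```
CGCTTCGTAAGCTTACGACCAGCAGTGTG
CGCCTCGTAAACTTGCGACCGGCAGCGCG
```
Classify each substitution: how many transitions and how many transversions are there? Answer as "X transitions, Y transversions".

Transitions (purine↔purine or pyrimidine↔pyrimidine): 4 T→C, 11 G→A, 15 A→G, 21 A→G, 26 T→C, 28 T→C.
Transversions (purine↔pyrimidine): none.

6 transitions, 0 transversions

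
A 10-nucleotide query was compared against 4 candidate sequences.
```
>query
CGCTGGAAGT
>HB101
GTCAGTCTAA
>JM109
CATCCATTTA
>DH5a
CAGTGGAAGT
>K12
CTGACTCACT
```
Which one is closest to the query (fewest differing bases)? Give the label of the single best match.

DH5a

HB101 differs at 8 bases; JM109 differs at 9 bases; DH5a differs at 2 bases; K12 differs at 7 bases. The closest is DH5a.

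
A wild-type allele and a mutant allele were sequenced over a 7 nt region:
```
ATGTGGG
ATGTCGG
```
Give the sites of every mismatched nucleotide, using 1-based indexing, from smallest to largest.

5

Differences at site 5 (G→C).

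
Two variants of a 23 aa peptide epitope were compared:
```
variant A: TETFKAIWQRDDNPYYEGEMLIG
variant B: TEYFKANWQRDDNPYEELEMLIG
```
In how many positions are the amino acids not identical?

Mismatches (1-based): position 3: T→Y; position 7: I→N; position 16: Y→E; position 18: G→L.

4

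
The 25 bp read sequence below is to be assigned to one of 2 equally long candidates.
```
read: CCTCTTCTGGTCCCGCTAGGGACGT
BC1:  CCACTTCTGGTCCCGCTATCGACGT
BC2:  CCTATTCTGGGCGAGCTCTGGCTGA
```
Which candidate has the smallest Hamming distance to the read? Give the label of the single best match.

BC1 differs at 3 bases; BC2 differs at 9 bases. The closest is BC1.

BC1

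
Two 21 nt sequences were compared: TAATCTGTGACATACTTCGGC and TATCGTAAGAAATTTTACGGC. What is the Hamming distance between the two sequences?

9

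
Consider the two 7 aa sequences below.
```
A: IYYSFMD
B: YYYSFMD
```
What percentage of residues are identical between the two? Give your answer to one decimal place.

85.7%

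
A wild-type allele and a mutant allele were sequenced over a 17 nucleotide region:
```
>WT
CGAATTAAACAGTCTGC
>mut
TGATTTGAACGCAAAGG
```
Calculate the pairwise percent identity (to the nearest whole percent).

9 positions differ (1, 4, 7, 11, 12, 13, 14, 15, 17), so 8 of 17 match: 8/17 = 47.06%.

47%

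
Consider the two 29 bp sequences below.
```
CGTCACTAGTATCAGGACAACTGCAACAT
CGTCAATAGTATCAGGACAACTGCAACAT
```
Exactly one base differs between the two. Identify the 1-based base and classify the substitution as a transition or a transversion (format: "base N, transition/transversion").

base 6, transversion

The sequences differ only at base 6: C→A (pyrimidine→purine), a transversion.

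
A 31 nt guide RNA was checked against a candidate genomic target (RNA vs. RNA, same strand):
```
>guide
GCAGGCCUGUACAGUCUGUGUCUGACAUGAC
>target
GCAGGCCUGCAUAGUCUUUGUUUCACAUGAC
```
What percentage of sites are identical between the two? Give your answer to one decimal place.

Mismatches at positions 10, 12, 18, 22, 24 (1-based): 5 of 31.
Identical positions: 26/31 = 83.87% → 83.9%.

83.9%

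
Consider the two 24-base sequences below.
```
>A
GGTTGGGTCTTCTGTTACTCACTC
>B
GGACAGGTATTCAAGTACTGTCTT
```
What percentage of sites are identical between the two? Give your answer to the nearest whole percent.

Mismatches at positions 3, 4, 5, 9, 13, 14, 15, 20, 21, 24 (1-based): 10 of 24.
Identical positions: 14/24 = 58.33% → 58%.

58%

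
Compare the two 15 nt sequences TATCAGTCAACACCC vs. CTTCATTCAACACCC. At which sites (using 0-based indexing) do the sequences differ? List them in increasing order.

0, 1, 5

Scanning 0-based: 0: T/C; 1: A/T; 5: G/T.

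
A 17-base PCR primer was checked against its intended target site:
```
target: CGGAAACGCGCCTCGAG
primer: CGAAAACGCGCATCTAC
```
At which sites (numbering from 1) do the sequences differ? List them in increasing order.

3, 12, 15, 17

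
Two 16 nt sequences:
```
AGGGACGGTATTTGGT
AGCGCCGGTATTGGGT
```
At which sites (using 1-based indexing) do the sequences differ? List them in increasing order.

Scanning 1-based: 3: G/C; 5: A/C; 13: T/G.

3, 5, 13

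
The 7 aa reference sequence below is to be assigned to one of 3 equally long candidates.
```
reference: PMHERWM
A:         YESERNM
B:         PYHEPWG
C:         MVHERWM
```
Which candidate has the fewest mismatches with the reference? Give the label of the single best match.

A differs at 4 residues; B differs at 3 residues; C differs at 2 residues. The closest is C.

C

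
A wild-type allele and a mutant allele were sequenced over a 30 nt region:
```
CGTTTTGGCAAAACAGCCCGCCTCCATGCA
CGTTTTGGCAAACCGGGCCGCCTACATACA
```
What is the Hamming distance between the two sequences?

5

Mismatches (1-based): site 13: A→C; site 15: A→G; site 17: C→G; site 24: C→A; site 28: G→A.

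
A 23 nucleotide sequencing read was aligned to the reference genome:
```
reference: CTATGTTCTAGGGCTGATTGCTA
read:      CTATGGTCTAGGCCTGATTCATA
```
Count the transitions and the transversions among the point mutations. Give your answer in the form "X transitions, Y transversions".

Mismatches (1-based):
position 6: T→G (pyrimidine→purine, transversion)
position 13: G→C (purine→pyrimidine, transversion)
position 20: G→C (purine→pyrimidine, transversion)
position 21: C→A (pyrimidine→purine, transversion)

0 transitions, 4 transversions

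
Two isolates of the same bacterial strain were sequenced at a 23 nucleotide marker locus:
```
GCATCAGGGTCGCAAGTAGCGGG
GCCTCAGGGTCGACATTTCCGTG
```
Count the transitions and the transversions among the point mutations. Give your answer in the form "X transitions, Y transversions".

0 transitions, 7 transversions

Transitions (purine↔purine or pyrimidine↔pyrimidine): none.
Transversions (purine↔pyrimidine): 3 A→C, 13 C→A, 14 A→C, 16 G→T, 18 A→T, 19 G→C, 22 G→T.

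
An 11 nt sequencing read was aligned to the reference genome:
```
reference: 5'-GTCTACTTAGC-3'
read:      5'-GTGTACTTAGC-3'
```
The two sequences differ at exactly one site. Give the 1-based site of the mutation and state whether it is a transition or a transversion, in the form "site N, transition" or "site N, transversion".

site 3, transversion

The sequences differ only at site 3: C→G (pyrimidine→purine), a transversion.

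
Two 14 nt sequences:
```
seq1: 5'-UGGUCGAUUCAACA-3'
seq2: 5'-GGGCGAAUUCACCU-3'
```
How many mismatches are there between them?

Mismatches (1-based): base 1: U→G; base 4: U→C; base 5: C→G; base 6: G→A; base 12: A→C; base 14: A→U.

6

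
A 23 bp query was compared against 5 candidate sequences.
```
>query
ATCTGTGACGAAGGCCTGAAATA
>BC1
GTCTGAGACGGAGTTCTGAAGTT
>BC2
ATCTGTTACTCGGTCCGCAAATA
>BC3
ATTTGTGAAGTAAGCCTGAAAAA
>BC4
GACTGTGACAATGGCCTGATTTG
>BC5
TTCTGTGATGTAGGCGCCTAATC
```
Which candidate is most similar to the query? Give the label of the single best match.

BC3

Hamming distances to query — BC1: 7; BC2: 7; BC3: 5; BC4: 7; BC5: 8.
Smallest is BC3 with 5 mismatches.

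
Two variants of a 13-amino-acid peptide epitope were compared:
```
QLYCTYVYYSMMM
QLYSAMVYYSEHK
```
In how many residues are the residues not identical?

Mismatches (1-based): residue 4: C→S; residue 5: T→A; residue 6: Y→M; residue 11: M→E; residue 12: M→H; residue 13: M→K.

6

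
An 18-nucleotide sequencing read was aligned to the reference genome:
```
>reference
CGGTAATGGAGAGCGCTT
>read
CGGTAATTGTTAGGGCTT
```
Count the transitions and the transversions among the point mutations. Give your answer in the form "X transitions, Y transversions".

0 transitions, 4 transversions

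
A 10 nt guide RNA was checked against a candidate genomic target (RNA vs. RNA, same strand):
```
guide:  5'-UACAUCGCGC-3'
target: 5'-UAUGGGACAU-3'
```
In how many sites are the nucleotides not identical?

The sequences differ at sites 3, 4, 5, 6, 7, 9, 10 (1-based) — 7 in total.

7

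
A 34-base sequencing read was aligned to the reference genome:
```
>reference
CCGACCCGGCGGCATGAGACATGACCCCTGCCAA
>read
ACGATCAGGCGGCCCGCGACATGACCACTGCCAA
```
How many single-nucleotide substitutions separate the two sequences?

7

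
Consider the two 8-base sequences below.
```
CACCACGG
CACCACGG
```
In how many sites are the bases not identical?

No positions differ; the sequences are identical.

0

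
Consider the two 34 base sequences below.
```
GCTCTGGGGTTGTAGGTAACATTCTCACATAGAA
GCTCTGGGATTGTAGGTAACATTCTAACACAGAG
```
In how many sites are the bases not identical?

Comparing position by position, 4 sites differ: 9 (G/A), 26 (C/A), 30 (T/C), 34 (A/G).

4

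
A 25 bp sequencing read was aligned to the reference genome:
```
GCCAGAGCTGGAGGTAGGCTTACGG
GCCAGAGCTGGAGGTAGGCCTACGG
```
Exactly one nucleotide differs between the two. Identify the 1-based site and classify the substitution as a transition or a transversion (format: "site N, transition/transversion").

Site 20 changes T→C. T is a pyrimidine and C is a pyrimidine, so this is a transition.

site 20, transition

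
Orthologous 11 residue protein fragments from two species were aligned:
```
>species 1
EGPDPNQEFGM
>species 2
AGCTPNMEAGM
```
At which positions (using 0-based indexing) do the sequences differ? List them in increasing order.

Scanning 0-based: 0: E/A; 2: P/C; 3: D/T; 6: Q/M; 8: F/A.

0, 2, 3, 6, 8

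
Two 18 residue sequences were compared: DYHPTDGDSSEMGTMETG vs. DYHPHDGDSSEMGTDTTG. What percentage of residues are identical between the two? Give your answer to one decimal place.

Mismatches at positions 5, 15, 16 (1-based): 3 of 18.
Identical positions: 15/18 = 83.33% → 83.3%.

83.3%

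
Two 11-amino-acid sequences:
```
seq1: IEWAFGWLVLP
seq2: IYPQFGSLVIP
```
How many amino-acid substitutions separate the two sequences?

5

The sequences differ at residues 2, 3, 4, 7, 10 (1-based) — 5 in total.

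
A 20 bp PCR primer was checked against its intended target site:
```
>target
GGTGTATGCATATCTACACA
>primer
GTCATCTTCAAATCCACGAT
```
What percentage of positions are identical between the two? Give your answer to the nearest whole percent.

50%

10 positions differ (2, 3, 4, 6, 8, 11, 15, 18, 19, 20), so 10 of 20 match: 10/20 = 50%.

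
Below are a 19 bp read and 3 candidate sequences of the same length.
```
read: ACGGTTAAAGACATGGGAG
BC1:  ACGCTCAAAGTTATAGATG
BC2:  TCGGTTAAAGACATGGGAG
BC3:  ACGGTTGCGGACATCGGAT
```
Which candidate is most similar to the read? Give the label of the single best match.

Hamming distances to read — BC1: 7; BC2: 1; BC3: 5.
Smallest is BC2 with 1 mismatch.

BC2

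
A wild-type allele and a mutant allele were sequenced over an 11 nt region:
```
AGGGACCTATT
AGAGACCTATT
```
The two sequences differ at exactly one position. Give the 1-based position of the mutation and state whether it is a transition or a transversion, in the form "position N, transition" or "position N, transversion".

The sequences differ only at position 3: G→A (purine→purine), a transition.

position 3, transition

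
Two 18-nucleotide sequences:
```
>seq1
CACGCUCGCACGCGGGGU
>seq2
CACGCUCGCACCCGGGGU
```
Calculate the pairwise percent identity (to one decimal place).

94.4%

1 position differs (12), so 17 of 18 match: 17/18 = 94.44%.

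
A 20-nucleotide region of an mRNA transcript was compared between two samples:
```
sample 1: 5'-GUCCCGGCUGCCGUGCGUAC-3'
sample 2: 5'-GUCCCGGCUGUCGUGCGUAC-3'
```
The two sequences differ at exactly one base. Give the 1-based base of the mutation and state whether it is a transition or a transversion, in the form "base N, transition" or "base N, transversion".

The sequences differ only at base 11: C→U (pyrimidine→pyrimidine), a transition.

base 11, transition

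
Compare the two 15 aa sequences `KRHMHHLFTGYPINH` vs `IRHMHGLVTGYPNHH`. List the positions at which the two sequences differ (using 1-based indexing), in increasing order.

1, 6, 8, 13, 14

Differences at position 1 (K→I), position 6 (H→G), position 8 (F→V), position 13 (I→N), position 14 (N→H).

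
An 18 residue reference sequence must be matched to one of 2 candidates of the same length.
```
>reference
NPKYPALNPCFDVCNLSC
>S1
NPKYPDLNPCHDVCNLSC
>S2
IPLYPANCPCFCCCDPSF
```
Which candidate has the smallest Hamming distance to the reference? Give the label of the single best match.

Hamming distances to reference — S1: 2; S2: 9.
Smallest is S1 with 2 mismatches.

S1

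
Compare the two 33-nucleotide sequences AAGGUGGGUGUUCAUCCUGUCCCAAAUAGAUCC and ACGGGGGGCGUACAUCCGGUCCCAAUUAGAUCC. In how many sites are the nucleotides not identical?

Mismatches (1-based): site 2: A→C; site 5: U→G; site 9: U→C; site 12: U→A; site 18: U→G; site 26: A→U.

6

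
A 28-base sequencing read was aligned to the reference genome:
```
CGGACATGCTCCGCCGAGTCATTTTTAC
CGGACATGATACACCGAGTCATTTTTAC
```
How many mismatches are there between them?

3

Mismatches (1-based): base 9: C→A; base 11: C→A; base 13: G→A.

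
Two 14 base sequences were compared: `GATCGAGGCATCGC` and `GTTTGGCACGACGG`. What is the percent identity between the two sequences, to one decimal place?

42.9%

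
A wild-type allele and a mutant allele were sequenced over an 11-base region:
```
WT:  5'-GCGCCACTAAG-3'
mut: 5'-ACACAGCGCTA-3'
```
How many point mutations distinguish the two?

8

Comparing position by position, 8 sites differ: 1 (G/A), 3 (G/A), 5 (C/A), 6 (A/G), 8 (T/G), 9 (A/C), 10 (A/T), 11 (G/A).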